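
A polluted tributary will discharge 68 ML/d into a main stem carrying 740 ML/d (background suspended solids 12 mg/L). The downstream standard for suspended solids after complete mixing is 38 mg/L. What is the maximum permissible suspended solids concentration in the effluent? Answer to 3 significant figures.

At the limit, (Qr·Cr + Qe·Cₑ)/(Qr + Qe) = 38:
Cₑ = (808.0·38 − 740.0·12.00) / 68.00 = 320.9 mg/L.

321 mg/L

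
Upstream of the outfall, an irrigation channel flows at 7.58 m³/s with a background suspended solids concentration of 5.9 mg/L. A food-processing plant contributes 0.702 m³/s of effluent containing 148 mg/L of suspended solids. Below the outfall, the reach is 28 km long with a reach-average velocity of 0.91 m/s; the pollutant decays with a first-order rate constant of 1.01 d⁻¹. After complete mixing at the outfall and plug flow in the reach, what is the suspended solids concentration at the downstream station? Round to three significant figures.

12.5 mg/L

Conservation of mass: C = (7.580·5.900 + 0.7020·148.0) / 8.282 = 148.6/8.282 = 17.94 mg/L.
Travel time t = 28·1000 / 0.91 = 30770 s = 8.547 h.
First-order decay: C = 17.94·exp(−k·t) = 17.94·0.6979 = 12.52 mg/L.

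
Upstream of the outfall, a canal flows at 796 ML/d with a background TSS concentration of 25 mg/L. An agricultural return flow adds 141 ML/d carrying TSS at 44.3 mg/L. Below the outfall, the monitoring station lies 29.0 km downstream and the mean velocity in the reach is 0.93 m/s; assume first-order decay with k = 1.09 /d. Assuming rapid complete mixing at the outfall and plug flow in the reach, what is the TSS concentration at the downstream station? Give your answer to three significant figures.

18.8 mg/L

Conservation of mass: C = (796.0·25.00 + 141.0·44.30) / 937.0 = 26150/937.0 = 27.90 mg/L.
Travel time t = 29.0·1000 / 0.93 = 31180 s = 8.662 h.
Decay over the reach: 27.90·exp(−kt) = 27.90·0.6748 = 18.83 mg/L.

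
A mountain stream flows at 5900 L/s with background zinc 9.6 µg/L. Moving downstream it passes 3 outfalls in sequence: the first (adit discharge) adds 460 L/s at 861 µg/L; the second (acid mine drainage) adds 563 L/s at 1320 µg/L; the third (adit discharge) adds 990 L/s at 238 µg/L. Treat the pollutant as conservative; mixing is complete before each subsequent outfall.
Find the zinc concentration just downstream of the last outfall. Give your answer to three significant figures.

181 µg/L

After outfall 1: Q = 5900 + 460.0 = 6360 L/s; C = (5900·9.600 + 460.0·861.0)/6360 = 71.18 µg/L.
After outfall 2: Q = 6360 + 563.0 = 6923 L/s; C = (6360·71.18 + 563.0·1320)/6923 = 172.7 µg/L.
After outfall 3: Q = 6923 + 990.0 = 7913 L/s; C = (6923·172.7 + 990.0·238.0)/7913 = 180.9 µg/L.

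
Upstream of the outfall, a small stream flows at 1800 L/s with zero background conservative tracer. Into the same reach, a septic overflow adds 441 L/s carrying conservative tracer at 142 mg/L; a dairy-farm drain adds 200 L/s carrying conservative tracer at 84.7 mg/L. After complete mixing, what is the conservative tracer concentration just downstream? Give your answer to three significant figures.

32.6 mg/L

Mass balance: C = (1800·0 + 441.0·142.0 + 200.0·84.70) / 2441 = 79560/2441 = 32.59 mg/L.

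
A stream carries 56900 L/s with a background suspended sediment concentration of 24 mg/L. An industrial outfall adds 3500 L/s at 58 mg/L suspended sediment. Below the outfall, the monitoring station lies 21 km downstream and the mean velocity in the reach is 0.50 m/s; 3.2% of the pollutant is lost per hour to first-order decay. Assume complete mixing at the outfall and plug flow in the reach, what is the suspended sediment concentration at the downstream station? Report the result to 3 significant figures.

17.8 mg/L

Mixed concentration C = ΣQC/ΣQ = (56900·24.00 + 3500·58.00) / 60400 = 1569000/60400 = 25.97 mg/L.
Travel time t = 21·1000 / 0.50 = 42000 s = 11.67 h.
3.2%/h lost → k = −ln(1 − 0.032) = 0.03252 h⁻¹.
First-order decay: C = 25.97·exp(−k·t) = 25.97·0.6842 = 17.77 mg/L.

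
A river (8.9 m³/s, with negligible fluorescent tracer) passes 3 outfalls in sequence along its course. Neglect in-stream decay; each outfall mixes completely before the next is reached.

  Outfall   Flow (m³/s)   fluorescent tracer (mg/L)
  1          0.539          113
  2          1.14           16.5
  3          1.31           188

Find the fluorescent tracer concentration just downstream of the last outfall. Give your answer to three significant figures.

After outfall 1: Q = 8.900 + 0.5390 = 9.439 m³/s; C = (8.900·0 + 0.5390·113.0)/9.439 = 6.453 mg/L.
After outfall 2: Q = 9.439 + 1.140 = 10.58 m³/s; C = (9.439·6.453 + 1.140·16.50)/10.58 = 7.535 mg/L.
After outfall 3: Q = 10.58 + 1.310 = 11.89 m³/s; C = (10.58·7.535 + 1.310·188.0)/11.89 = 27.42 mg/L.

27.4 mg/L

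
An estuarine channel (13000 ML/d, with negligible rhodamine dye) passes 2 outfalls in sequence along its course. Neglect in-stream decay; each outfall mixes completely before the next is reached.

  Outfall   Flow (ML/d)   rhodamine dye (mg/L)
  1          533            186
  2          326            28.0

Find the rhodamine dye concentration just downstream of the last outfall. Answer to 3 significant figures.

7.81 mg/L

Outfall 1: combined Q = 13530 ML/d; C = (13000·0 + 533.0·186.0)/13530 = 7.326 mg/L.
Outfall 2: combined Q = 13860 ML/d; C = (13530·7.326 + 326.0·28.00)/13860 = 7.812 mg/L.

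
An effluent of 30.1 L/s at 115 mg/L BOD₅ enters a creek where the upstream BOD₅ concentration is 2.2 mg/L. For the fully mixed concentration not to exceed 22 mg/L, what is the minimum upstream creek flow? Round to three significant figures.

141 L/s

Set C_mix = 22: (Q·2.200 + 30.10·115.0) / (Q + 30.10) = 22
→ Q = 30.10·(115.0 − 22)/(22 − 2.200) = 141.4 L/s.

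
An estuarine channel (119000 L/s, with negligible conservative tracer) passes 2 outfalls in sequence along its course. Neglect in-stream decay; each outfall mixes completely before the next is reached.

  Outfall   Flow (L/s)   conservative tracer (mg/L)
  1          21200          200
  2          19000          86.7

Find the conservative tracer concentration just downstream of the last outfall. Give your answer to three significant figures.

Below outfall 1: Q → 140200 L/s, C = (119000·0 + 21200·200.0)/140200 = 30.24 mg/L.
Below outfall 2: Q → 159200 L/s, C = (140200·30.24 + 19000·86.70)/159200 = 36.98 mg/L.

37.0 mg/L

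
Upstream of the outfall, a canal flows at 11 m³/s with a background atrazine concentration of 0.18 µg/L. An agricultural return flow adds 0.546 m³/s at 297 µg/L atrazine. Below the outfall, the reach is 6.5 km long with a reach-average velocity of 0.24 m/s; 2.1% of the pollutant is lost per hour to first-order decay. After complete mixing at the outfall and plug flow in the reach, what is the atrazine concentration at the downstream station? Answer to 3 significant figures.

Flow-weighted average: C = (11.00·0.1800 + 0.5460·297.0) / 11.55 = 164.1/11.55 = 14.22 µg/L.
Travel time t = 6.5·1000 / 0.24 = 27080 s = 7.523 h.
2.1%/h lost → k = −ln(1 − 0.021) = 0.02122 h⁻¹.
Decay over the reach: 14.22·exp(−kt) = 14.22·0.8524 = 12.12 µg/L.

12.1 µg/L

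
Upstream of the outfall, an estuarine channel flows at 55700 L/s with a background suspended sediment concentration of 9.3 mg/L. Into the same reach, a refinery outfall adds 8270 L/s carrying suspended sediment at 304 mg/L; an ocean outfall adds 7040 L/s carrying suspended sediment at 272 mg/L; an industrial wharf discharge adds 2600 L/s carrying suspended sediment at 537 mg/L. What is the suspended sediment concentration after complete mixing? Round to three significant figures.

86.2 mg/L

Mixed concentration C = ΣQC/ΣQ = (55700·9.300 + 8270·304.0 + 7040·272.0 + 2600·537.0) / 73610 = 6343000/73610 = 86.17 mg/L.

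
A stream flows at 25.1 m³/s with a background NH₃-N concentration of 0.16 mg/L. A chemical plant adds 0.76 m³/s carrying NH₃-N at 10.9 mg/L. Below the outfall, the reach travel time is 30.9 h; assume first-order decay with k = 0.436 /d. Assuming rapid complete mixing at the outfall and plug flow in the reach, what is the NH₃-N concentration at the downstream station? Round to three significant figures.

After mixing, C = (25.10·0.1600 + 0.7600·10.90) / 25.86 = 12.30/25.86 = 0.4756 mg/L.
After decay, C = 0.4756 × e^(−kt) = 0.4756 × 0.5704 = 0.2713 mg/L.

0.271 mg/L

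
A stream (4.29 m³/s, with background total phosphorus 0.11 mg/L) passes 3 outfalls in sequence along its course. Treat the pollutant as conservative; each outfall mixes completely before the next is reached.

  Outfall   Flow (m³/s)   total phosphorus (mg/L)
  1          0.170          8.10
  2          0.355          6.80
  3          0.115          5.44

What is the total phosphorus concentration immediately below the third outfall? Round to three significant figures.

0.992 mg/L

Outfall 1: combined Q = 4.460 m³/s; C = (4.290·0.1100 + 0.1700·8.100)/4.460 = 0.4146 mg/L.
Outfall 2: combined Q = 4.815 m³/s; C = (4.460·0.4146 + 0.3550·6.800)/4.815 = 0.8853 mg/L.
Outfall 3: combined Q = 4.930 m³/s; C = (4.815·0.8853 + 0.1150·5.440)/4.930 = 0.9916 mg/L.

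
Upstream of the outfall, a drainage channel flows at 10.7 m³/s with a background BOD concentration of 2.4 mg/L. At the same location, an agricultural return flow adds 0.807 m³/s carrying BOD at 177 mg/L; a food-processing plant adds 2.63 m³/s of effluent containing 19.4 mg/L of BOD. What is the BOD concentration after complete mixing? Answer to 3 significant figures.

Flow-weighted average: C = (10.70·2.400 + 0.8070·177.0 + 2.630·19.40) / 14.14 = 219.5/14.14 = 15.53 mg/L.

15.5 mg/L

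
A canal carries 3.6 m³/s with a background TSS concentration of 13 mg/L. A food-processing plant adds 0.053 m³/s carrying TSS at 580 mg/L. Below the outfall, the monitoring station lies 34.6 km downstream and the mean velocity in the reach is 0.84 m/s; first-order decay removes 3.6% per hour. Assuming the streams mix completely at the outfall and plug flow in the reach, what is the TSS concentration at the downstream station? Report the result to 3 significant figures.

14.0 mg/L

Mass balance: C = (3.600·13.00 + 0.05300·580.0) / 3.653 = 77.54/3.653 = 21.23 mg/L.
Travel time t = 34.6·1000 / 0.84 = 41190 s = 11.44 h.
3.6%/h lost → k = −ln(1 − 0.036) = 0.03666 h⁻¹.
Decay over the reach: 21.23·exp(−kt) = 21.23·0.6574 = 13.95 mg/L.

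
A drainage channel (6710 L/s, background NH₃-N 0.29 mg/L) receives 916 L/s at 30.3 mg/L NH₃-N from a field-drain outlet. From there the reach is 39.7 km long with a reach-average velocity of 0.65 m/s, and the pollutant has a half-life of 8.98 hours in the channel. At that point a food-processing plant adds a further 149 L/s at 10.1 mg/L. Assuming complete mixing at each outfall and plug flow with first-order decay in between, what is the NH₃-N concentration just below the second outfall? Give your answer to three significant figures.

Flow-weighted average: C = (6710·0.2900 + 916.0·30.30) / 7626 = 29700/7626 = 3.895 mg/L; combined flow 7626 L/s.
Travel time t = 39.7·1000 / 0.65 = 61080 s = 16.97 h.
Half-life 8.98 h → k = ln 2 / 8.98 = 0.07719 h⁻¹ = 1.853 d⁻¹.
After decay, C = 3.895 × e^(−kt) = 3.895 × 0.2699 = 1.051 mg/L.
At the second outfall, C = (7626·1.051 + 149.0·10.10) / (7626 + 149.0) = 1.225 mg/L.

1.22 mg/L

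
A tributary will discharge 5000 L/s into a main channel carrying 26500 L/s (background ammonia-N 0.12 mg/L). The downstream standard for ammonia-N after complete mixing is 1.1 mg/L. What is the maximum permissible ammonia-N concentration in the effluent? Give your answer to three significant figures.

6.29 mg/L

At the limit, (Qr·Cr + Qe·Cₑ)/(Qr + Qe) = 1.1:
Cₑ = (31500·1.1 − 26500·0.1200) / 5000 = 6.294 mg/L.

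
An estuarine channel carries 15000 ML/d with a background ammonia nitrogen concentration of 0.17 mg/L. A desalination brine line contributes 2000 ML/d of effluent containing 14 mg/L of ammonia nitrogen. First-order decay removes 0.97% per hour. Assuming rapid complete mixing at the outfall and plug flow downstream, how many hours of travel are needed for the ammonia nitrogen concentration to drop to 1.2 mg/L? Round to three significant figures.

41.4 h

After mixing, C = (15000·0.1700 + 2000·14.00) / 17000 = 30550/17000 = 1.797 mg/L.
0.97%/h lost → k = −ln(1 − 0.0097) = 0.009747 h⁻¹.
1.797·exp(−k·t) = 1.2 → t = ln(1.797/1.2)/k = 149100 s = 41.43 h.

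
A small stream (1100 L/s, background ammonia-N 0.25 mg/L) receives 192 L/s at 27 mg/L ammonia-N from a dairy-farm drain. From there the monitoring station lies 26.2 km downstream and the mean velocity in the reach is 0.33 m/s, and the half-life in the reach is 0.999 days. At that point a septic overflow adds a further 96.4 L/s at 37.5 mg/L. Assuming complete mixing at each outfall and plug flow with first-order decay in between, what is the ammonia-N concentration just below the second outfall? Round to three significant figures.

4.68 mg/L

After mixing, C = (1100·0.2500 + 192.0·27.00) / 1292 = 5459/1292 = 4.225 mg/L; combined flow 1292 L/s.
Travel time t = 26.2·1000 / 0.33 = 79390 s = 22.05 h.
Half-life 0.999 d → k = ln 2 / 0.999 = 0.6938 d⁻¹.
Applying C = C₀e^(−kt): 4.225 × 0.5286 = 2.233 mg/L.
Second outfall: C = (1292·2.233 + 96.40·37.50)/1388 = 4.682 mg/L.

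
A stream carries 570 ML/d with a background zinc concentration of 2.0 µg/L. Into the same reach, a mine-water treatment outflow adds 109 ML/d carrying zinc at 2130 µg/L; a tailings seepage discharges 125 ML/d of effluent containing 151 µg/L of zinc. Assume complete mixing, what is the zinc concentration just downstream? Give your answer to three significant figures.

314 µg/L

Mass balance: C = (570.0·2.000 + 109.0·2130 + 125.0·151.0) / 804.0 = 252200/804.0 = 313.7 µg/L.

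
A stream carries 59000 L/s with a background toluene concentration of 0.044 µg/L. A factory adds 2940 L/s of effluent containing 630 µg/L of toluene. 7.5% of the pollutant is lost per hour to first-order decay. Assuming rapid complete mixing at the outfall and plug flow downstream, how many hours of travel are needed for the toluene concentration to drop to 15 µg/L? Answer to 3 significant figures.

Conservation of mass: C = (59000·0.04400 + 2940·630.0) / 61940 = 1855000/61940 = 29.95 µg/L.
7.5%/h lost → k = −ln(1 − 0.075) = 0.07796 h⁻¹.
29.95·exp(−k·t) = 15 → t = ln(29.95/15)/k = 31920 s = 8.867 h.

8.87 h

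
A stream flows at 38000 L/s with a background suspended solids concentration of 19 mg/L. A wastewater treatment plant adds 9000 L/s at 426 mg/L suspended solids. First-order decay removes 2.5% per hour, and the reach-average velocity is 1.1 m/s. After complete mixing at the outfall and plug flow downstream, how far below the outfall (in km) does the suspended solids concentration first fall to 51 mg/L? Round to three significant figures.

Mass balance: C = (38000·19.00 + 9000·426.0) / 47000 = 4556000/47000 = 96.94 mg/L.
2.5%/h lost → k = −ln(1 − 0.025) = 0.02532 h⁻¹.
Set 96.94·exp(−k·t) = 51 → t = ln(96.94/51)/k = 91320 s = 25.37 h.
Distance = v·t = 1.1·91320 = 100500 m = 100.5 km.

100 km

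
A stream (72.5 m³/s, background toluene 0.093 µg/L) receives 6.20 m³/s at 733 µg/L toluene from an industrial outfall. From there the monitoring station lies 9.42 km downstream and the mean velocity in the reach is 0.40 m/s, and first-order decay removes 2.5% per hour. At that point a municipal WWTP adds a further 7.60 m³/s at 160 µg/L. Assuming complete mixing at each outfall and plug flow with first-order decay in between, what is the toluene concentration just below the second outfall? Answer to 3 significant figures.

58.8 µg/L

Mixed concentration C = ΣQC/ΣQ = (72.50·0.09300 + 6.200·733.0) / 78.70 = 4551/78.70 = 57.83 µg/L; combined flow 78.70 m³/s.
Travel time t = 9.42·1000 / 0.40 = 23550 s = 6.542 h.
2.5%/h lost → k = −ln(1 − 0.025) = 0.02532 h⁻¹.
First-order decay: C = 57.83·exp(−k·t) = 57.83·0.8474 = 49.00 µg/L.
At the second outfall, C = (78.70·49.00 + 7.600·160.0) / (78.70 + 7.600) = 58.78 µg/L.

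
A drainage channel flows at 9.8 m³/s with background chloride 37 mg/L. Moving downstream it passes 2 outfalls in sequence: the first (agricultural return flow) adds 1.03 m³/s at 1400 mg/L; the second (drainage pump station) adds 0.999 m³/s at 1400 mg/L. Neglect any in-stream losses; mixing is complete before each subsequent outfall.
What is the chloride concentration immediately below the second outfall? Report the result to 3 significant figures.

Outfall 1: combined Q = 10.83 m³/s; C = (9.800·37.00 + 1.030·1400)/10.83 = 166.6 mg/L.
Outfall 2: combined Q = 11.83 m³/s; C = (10.83·166.6 + 0.9990·1400)/11.83 = 270.8 mg/L.

271 mg/L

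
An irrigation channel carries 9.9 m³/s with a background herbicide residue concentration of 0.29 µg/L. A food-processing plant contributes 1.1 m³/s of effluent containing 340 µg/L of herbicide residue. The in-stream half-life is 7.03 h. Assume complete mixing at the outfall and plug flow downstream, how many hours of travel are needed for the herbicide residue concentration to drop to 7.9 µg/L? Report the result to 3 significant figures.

After mixing, C = (9.900·0.2900 + 1.100·340.0) / 11.00 = 376.9/11.00 = 34.26 µg/L.
Half-life 7.03 h → k = ln 2 / 7.03 = 0.09860 h⁻¹ = 2.366 d⁻¹.
34.26·exp(−k·t) = 7.9 → t = ln(34.26/7.9)/k = 53570 s = 14.88 h.

14.9 h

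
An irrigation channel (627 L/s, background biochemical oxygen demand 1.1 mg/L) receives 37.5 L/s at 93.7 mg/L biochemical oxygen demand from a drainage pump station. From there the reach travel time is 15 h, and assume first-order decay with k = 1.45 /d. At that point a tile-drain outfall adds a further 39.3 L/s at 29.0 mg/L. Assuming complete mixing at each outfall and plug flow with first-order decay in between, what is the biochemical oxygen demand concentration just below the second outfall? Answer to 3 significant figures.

4.03 mg/L

Conservation of mass: C = (627.0·1.100 + 37.50·93.70) / 664.5 = 4203/664.5 = 6.326 mg/L; combined flow 664.5 L/s.
First-order decay: C = 6.326·exp(−k·t) = 6.326·0.4040 = 2.556 mg/L.
Second outfall: C = (664.5·2.556 + 39.30·29.00)/703.8 = 4.032 mg/L.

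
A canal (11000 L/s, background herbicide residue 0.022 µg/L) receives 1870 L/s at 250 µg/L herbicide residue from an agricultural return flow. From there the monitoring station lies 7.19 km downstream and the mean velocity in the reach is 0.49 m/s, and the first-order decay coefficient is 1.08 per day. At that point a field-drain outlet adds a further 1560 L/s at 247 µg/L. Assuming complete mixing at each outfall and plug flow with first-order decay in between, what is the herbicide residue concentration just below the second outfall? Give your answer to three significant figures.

Conservation of mass: C = (11000·0.02200 + 1870·250.0) / 12870 = 467700/12870 = 36.34 µg/L; combined flow 12870 L/s.
Travel time t = 7.19·1000 / 0.49 = 14670 s = 4.076 h.
Applying C = C₀e^(−kt): 36.34 × 0.8324 = 30.25 µg/L.
At the second outfall, C = (12870·30.25 + 1560·247.0) / (12870 + 1560) = 53.69 µg/L.

53.7 µg/L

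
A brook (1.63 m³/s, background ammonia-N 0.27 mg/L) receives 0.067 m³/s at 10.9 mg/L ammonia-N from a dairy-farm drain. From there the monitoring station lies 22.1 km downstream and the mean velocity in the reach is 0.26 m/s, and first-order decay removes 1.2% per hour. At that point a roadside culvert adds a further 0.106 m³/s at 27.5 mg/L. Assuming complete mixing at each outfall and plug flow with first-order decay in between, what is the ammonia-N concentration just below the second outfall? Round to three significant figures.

Conservation of mass: C = (1.630·0.2700 + 0.06700·10.90) / 1.697 = 1.170/1.697 = 0.6897 mg/L; combined flow 1.697 m³/s.
Travel time t = 22.1·1000 / 0.26 = 85000 s = 23.61 h.
1.2%/h lost → k = −ln(1 − 0.012) = 0.01207 h⁻¹.
Decay over the reach: 0.6897·exp(−kt) = 0.6897·0.7520 = 0.5186 mg/L.
Second outfall: C = (1.697·0.5186 + 0.1060·27.50)/1.803 = 2.105 mg/L.

2.10 mg/L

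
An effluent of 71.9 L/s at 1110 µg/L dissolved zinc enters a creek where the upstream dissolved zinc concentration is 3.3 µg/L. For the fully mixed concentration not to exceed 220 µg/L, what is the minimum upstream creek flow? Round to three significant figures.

Set C_mix = 220: (Q·3.300 + 71.90·1110) / (Q + 71.90) = 220
→ Q = 71.90·(1110 − 220)/(220 − 3.300) = 295.3 L/s.

295 L/s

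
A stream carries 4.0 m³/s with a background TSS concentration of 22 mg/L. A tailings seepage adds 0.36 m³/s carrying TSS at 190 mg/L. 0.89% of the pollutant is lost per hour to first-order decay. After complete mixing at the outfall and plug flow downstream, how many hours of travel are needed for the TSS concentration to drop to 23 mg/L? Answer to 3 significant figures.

Mass balance: C = (4.000·22.00 + 0.3600·190.0) / 4.360 = 156.4/4.360 = 35.87 mg/L.
0.89%/h lost → k = −ln(1 − 0.0089) = 0.008940 h⁻¹.
35.87·exp(−k·t) = 23 → t = ln(35.87/23)/k = 179000 s = 49.72 h.

49.7 h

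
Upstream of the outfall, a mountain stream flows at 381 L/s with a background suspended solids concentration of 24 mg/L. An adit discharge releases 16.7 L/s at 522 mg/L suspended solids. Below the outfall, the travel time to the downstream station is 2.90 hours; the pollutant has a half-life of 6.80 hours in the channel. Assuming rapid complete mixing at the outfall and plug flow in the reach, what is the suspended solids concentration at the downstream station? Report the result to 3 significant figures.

Mixed concentration C = ΣQC/ΣQ = (381.0·24.00 + 16.70·522.0) / 397.7 = 17860/397.7 = 44.91 mg/L.
Half-life 6.80 h → k = ln 2 / 6.80 = 0.1019 h⁻¹ = 2.446 d⁻¹.
Applying C = C₀e^(−kt): 44.91 × 0.7441 = 33.42 mg/L.

33.4 mg/L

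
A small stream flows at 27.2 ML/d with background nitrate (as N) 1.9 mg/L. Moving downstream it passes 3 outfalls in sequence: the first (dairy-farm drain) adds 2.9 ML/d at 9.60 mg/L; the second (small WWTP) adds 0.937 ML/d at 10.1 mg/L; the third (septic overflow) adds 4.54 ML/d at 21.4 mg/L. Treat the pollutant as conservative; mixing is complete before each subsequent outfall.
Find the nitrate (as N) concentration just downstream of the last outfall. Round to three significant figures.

Below outfall 1: Q → 30.10 ML/d, C = (27.20·1.900 + 2.900·9.600)/30.10 = 2.642 mg/L.
Below outfall 2: Q → 31.04 ML/d, C = (30.10·2.642 + 0.9370·10.10)/31.04 = 2.867 mg/L.
Below outfall 3: Q → 35.58 ML/d, C = (31.04·2.867 + 4.540·21.40)/35.58 = 5.232 mg/L.

5.23 mg/L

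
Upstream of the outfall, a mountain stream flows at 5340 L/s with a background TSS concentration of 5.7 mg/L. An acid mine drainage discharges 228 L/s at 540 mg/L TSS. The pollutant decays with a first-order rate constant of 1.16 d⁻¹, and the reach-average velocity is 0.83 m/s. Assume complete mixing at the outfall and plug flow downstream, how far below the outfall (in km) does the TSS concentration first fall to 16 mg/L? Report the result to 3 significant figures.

Mixed concentration C = ΣQC/ΣQ = (5340·5.700 + 228.0·540.0) / 5568 = 153600/5568 = 27.58 mg/L.
Set 27.58·exp(−k·t) = 16 → t = ln(27.58/16)/k = 40550 s = 11.26 h.
Distance = v·t = 0.83·40550 = 33660 m = 33.66 km.

33.7 km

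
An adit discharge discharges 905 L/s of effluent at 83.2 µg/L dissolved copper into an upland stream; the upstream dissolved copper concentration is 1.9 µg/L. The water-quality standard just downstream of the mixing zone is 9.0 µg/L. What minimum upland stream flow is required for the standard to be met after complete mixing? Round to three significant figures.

9460 L/s

Set C_mix = 9.0: (Q·1.900 + 905.0·83.20) / (Q + 905.0) = 9.0
→ Q = 905.0·(83.20 − 9.0)/(9.0 − 1.900) = 9458 L/s.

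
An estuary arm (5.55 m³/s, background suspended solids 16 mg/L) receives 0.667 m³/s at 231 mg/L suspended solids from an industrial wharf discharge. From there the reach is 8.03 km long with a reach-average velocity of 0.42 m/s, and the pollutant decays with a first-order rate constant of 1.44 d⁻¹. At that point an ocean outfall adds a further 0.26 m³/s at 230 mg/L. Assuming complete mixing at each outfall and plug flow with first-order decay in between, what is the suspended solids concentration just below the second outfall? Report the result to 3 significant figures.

36.5 mg/L

After mixing, C = (5.550·16.00 + 0.6670·231.0) / 6.217 = 242.9/6.217 = 39.07 mg/L; combined flow 6.217 m³/s.
Travel time t = 8.03·1000 / 0.42 = 19120 s = 5.311 h.
Applying C = C₀e^(−kt): 39.07 × 0.7271 = 28.41 mg/L.
At the second outfall, C = (6.217·28.41 + 0.2600·230.0) / (6.217 + 0.2600) = 36.50 mg/L.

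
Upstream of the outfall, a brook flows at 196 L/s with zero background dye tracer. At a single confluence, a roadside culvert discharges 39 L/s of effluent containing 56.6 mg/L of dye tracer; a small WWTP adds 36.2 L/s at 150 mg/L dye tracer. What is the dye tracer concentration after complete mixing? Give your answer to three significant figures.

28.2 mg/L

Conservation of mass: C = (196.0·0 + 39.00·56.60 + 36.20·150.0) / 271.2 = 7637/271.2 = 28.16 mg/L.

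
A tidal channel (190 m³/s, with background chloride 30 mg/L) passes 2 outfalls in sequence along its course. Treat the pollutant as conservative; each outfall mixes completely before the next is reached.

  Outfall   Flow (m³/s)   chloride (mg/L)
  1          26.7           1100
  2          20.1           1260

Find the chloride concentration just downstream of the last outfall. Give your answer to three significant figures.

Outfall 1: combined Q = 216.7 m³/s; C = (190.0·30.00 + 26.70·1100)/216.7 = 161.8 mg/L.
Outfall 2: combined Q = 236.8 m³/s; C = (216.7·161.8 + 20.10·1260)/236.8 = 255.1 mg/L.

255 mg/L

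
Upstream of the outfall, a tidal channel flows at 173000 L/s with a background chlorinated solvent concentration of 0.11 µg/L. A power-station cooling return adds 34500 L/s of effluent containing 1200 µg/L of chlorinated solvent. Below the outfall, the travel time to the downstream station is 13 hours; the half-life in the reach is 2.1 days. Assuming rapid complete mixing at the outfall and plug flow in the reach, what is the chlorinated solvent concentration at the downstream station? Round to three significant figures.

167 µg/L

After mixing, C = (173000·0.1100 + 34500·1200) / 207500 = 41420000/207500 = 199.6 µg/L.
Half-life 2.1 d → k = ln 2 / 2.1 = 0.3301 d⁻¹.
Decay over the reach: 199.6·exp(−kt) = 199.6·0.8363 = 166.9 µg/L.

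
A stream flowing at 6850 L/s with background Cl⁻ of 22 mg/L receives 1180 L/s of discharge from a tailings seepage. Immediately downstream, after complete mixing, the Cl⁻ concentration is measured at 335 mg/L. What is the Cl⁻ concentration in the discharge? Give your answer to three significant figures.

2150 mg/L

Mass balance: 6850·22.00 + 1180·Cₑ = 8030·335.0
→ Cₑ = (8030·335.0 − 6850·22.00) / 1180 = 2152 mg/L.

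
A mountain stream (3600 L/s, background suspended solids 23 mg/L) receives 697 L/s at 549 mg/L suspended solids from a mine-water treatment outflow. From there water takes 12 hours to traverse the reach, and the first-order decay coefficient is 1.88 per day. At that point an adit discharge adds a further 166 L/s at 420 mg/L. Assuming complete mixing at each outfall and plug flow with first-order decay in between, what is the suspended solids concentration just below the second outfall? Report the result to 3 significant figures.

Mixed concentration C = ΣQC/ΣQ = (3600·23.00 + 697.0·549.0) / 4297 = 465500/4297 = 108.3 mg/L; combined flow 4297 L/s.
After decay, C = 108.3 × e^(−kt) = 108.3 × 0.3906 = 42.31 mg/L.
Second outfall: C = (4297·42.31 + 166.0·420.0)/4463 = 56.36 mg/L.

56.4 mg/L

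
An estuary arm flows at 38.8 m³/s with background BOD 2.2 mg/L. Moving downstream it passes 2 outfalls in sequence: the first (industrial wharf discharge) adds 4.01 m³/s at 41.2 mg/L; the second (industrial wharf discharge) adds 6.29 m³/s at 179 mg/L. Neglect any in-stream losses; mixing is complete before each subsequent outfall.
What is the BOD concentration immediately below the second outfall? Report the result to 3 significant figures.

Outfall 1: combined Q = 42.81 m³/s; C = (38.80·2.200 + 4.010·41.20)/42.81 = 5.853 mg/L.
Outfall 2: combined Q = 49.10 m³/s; C = (42.81·5.853 + 6.290·179.0)/49.10 = 28.03 mg/L.

28.0 mg/L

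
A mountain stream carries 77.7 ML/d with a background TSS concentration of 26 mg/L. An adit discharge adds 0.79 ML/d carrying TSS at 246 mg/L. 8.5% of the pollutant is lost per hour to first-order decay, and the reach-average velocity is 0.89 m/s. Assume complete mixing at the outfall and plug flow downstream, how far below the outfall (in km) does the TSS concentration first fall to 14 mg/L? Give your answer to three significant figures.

Flow-weighted average: C = (77.70·26.00 + 0.7900·246.0) / 78.49 = 2215/78.49 = 28.21 mg/L.
8.5%/h lost → k = −ln(1 − 0.085) = 0.08883 h⁻¹.
Set 28.21·exp(−k·t) = 14 → t = ln(28.21/14)/k = 28400 s = 7.889 h.
Distance = v·t = 0.89·28400 = 25280 m = 25.28 km.

25.3 km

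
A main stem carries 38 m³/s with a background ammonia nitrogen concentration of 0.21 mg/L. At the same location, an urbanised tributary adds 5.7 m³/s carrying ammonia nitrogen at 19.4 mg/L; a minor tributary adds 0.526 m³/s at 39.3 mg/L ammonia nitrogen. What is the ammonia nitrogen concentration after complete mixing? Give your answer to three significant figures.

After mixing, C = (38.00·0.2100 + 5.700·19.40 + 0.5260·39.30) / 44.23 = 139.2/44.23 = 3.148 mg/L.

3.15 mg/L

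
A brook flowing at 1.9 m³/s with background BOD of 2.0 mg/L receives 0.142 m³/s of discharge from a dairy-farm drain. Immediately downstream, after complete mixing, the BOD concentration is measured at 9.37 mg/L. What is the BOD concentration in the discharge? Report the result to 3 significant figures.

108 mg/L

Mass balance: 1.900·2.000 + 0.1420·Cₑ = 2.042·9.370
→ Cₑ = (2.042·9.370 − 1.900·2.000) / 0.1420 = 108.0 mg/L.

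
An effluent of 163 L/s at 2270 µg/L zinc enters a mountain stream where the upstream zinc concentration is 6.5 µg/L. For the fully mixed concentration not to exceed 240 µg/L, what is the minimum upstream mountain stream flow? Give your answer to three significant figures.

1420 L/s

Set C_mix = 240: (Q·6.500 + 163.0·2270) / (Q + 163.0) = 240
→ Q = 163.0·(2270 − 240)/(240 − 6.500) = 1417 L/s.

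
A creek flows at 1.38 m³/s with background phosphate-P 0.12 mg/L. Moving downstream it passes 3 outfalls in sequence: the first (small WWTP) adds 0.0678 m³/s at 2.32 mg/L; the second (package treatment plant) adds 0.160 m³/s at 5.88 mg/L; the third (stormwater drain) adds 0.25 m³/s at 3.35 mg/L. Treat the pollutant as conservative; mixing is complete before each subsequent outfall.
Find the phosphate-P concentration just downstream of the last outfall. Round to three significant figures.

1.13 mg/L

After outfall 1: Q = 1.380 + 0.06780 = 1.448 m³/s; C = (1.380·0.1200 + 0.06780·2.320)/1.448 = 0.2230 mg/L.
After outfall 2: Q = 1.448 + 0.1600 = 1.608 m³/s; C = (1.448·0.2230 + 0.1600·5.880)/1.608 = 0.7860 mg/L.
After outfall 3: Q = 1.608 + 0.2500 = 1.858 m³/s; C = (1.608·0.7860 + 0.2500·3.350)/1.858 = 1.131 mg/L.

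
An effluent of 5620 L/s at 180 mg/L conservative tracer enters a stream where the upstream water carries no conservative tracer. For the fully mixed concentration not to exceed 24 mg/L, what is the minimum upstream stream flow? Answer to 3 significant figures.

36500 L/s

Set C_mix = 24: (Q·0 + 5620·180.0) / (Q + 5620) = 24
→ Q = 5620·(180.0 − 24)/(24 − 0) = 36530 L/s.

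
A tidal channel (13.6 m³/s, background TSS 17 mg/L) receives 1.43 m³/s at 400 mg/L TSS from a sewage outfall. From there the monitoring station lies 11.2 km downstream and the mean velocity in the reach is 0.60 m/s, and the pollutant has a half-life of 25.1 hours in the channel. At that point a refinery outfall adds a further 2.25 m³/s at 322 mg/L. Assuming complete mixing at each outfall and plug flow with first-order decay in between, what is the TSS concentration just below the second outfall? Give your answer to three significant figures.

82.2 mg/L

Mixed concentration C = ΣQC/ΣQ = (13.60·17.00 + 1.430·400.0) / 15.03 = 803.2/15.03 = 53.44 mg/L; combined flow 15.03 m³/s.
Travel time t = 11.2·1000 / 0.60 = 18670 s = 5.185 h.
Half-life 25.1 h → k = ln 2 / 25.1 = 0.02762 h⁻¹ = 0.6628 d⁻¹.
Applying C = C₀e^(−kt): 53.44 × 0.8666 = 46.31 mg/L.
At the second outfall, C = (15.03·46.31 + 2.250·322.0) / (15.03 + 2.250) = 82.21 mg/L.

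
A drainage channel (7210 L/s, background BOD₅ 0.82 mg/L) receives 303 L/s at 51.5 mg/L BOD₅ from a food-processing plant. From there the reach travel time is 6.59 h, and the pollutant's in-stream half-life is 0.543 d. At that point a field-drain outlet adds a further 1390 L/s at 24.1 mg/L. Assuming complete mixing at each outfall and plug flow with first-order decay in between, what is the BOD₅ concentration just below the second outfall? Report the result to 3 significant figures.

Conservation of mass: C = (7210·0.8200 + 303.0·51.50) / 7513 = 21520/7513 = 2.864 mg/L; combined flow 7513 L/s.
Half-life 0.543 d → k = ln 2 / 0.543 = 1.277 d⁻¹.
First-order decay: C = 2.864·exp(−k·t) = 2.864·0.7043 = 2.017 mg/L.
Second outfall: C = (7513·2.017 + 1390·24.10)/8903 = 5.465 mg/L.

5.46 mg/L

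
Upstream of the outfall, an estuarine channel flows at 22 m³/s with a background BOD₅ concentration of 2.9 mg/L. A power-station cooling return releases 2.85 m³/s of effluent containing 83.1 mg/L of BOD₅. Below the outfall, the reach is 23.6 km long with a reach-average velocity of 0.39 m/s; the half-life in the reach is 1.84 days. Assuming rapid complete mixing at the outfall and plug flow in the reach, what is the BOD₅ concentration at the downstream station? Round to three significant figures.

9.29 mg/L

After mixing, C = (22.00·2.900 + 2.850·83.10) / 24.85 = 300.6/24.85 = 12.10 mg/L.
Travel time t = 23.6·1000 / 0.39 = 60510 s = 16.81 h.
Half-life 1.84 d → k = ln 2 / 1.84 = 0.3767 d⁻¹.
Decay over the reach: 12.10·exp(−kt) = 12.10·0.7681 = 9.292 mg/L.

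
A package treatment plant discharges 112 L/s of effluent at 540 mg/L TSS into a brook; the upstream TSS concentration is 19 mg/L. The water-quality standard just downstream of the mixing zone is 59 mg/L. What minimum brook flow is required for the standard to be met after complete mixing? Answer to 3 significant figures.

Set C_mix = 59: (Q·19.00 + 112.0·540.0) / (Q + 112.0) = 59
→ Q = 112.0·(540.0 − 59)/(59 − 19.00) = 1347 L/s.

1350 L/s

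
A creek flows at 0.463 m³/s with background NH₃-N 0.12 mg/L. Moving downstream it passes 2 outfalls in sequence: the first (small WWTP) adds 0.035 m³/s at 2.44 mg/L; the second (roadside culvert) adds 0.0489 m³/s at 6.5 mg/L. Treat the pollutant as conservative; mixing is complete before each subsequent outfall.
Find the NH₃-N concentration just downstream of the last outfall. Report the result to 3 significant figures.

Below outfall 1: Q → 0.4980 m³/s, C = (0.4630·0.1200 + 0.03500·2.440)/0.4980 = 0.2831 mg/L.
Below outfall 2: Q → 0.5469 m³/s, C = (0.4980·0.2831 + 0.04890·6.500)/0.5469 = 0.8389 mg/L.

0.839 mg/L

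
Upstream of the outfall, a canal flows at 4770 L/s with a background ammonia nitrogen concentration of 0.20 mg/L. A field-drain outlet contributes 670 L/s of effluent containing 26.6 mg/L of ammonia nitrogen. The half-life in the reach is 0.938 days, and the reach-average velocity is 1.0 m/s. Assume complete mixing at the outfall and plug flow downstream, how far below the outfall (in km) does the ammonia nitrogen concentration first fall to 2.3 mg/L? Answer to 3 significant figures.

Conservation of mass: C = (4770·0.2000 + 670.0·26.60) / 5440 = 18780/5440 = 3.451 mg/L.
Half-life 0.938 d → k = ln 2 / 0.938 = 0.7390 d⁻¹.
Set 3.451·exp(−k·t) = 2.3 → t = ln(3.451/2.3)/k = 47460 s = 13.18 h.
Distance = v·t = 1.0·47460 = 47460 m = 47.46 km.

47.5 km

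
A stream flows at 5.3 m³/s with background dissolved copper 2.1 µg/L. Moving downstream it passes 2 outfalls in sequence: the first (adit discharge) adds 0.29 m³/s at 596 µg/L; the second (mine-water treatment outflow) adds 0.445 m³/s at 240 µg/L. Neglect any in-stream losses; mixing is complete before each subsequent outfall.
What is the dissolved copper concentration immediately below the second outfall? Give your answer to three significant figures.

48.2 µg/L

After outfall 1: Q = 5.300 + 0.2900 = 5.590 m³/s; C = (5.300·2.100 + 0.2900·596.0)/5.590 = 32.91 µg/L.
After outfall 2: Q = 5.590 + 0.4450 = 6.035 m³/s; C = (5.590·32.91 + 0.4450·240.0)/6.035 = 48.18 µg/L.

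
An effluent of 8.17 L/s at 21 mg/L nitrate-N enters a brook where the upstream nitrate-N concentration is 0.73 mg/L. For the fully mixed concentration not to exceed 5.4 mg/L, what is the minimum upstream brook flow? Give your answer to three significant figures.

Set C_mix = 5.4: (Q·0.7300 + 8.170·21.00) / (Q + 8.170) = 5.4
→ Q = 8.170·(21.00 − 5.4)/(5.4 − 0.7300) = 27.29 L/s.

27.3 L/s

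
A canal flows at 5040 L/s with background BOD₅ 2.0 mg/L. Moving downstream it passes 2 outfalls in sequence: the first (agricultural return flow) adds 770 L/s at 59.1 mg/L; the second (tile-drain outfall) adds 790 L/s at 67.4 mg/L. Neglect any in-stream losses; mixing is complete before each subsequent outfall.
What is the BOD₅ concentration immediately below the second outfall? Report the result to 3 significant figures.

Below outfall 1: Q → 5810 L/s, C = (5040·2.000 + 770.0·59.10)/5810 = 9.567 mg/L.
Below outfall 2: Q → 6600 L/s, C = (5810·9.567 + 790.0·67.40)/6600 = 16.49 mg/L.

16.5 mg/L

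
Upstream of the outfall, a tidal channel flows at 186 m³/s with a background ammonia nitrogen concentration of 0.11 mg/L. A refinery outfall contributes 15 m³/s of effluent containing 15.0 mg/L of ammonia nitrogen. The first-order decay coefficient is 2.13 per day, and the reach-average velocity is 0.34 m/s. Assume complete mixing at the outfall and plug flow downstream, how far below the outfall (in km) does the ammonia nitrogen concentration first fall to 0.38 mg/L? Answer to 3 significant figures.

Flow-weighted average: C = (186.0·0.1100 + 15.00·15.00) / 201.0 = 245.5/201.0 = 1.221 mg/L.
Set 1.221·exp(−k·t) = 0.38 → t = ln(1.221/0.38)/k = 47350 s = 13.15 h.
Distance = v·t = 0.34·47350 = 16100 m = 16.10 km.

16.1 km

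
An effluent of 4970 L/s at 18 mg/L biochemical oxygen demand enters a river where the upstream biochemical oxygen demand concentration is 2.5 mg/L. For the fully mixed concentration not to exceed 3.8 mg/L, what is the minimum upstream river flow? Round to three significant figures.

Set C_mix = 3.8: (Q·2.500 + 4970·18.00) / (Q + 4970) = 3.8
→ Q = 4970·(18.00 − 3.8)/(3.8 − 2.500) = 54290 L/s.

54300 L/s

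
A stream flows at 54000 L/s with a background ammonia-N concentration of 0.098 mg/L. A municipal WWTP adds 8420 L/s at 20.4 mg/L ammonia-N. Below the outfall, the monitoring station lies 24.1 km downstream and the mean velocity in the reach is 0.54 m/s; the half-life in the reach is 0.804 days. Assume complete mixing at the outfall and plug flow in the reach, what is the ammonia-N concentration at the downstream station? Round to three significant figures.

1.82 mg/L

Conservation of mass: C = (54000·0.09800 + 8420·20.40) / 62420 = 177100/62420 = 2.837 mg/L.
Travel time t = 24.1·1000 / 0.54 = 44630 s = 12.40 h.
Half-life 0.804 d → k = ln 2 / 0.804 = 0.8621 d⁻¹.
First-order decay: C = 2.837·exp(−k·t) = 2.837·0.6406 = 1.817 mg/L.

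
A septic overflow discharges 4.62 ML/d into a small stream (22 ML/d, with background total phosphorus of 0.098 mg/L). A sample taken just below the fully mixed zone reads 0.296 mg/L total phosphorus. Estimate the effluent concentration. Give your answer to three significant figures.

1.24 mg/L

Mass balance: 22.00·0.09800 + 4.620·Cₑ = 26.62·0.2960
→ Cₑ = (26.62·0.2960 − 22.00·0.09800) / 4.620 = 1.239 mg/L.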